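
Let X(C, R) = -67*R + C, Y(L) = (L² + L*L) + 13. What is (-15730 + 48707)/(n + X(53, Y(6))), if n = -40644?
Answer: -32977/46286 ≈ -0.71246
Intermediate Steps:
Y(L) = 13 + 2*L² (Y(L) = (L² + L²) + 13 = 2*L² + 13 = 13 + 2*L²)
X(C, R) = C - 67*R
(-15730 + 48707)/(n + X(53, Y(6))) = (-15730 + 48707)/(-40644 + (53 - 67*(13 + 2*6²))) = 32977/(-40644 + (53 - 67*(13 + 2*36))) = 32977/(-40644 + (53 - 67*(13 + 72))) = 32977/(-40644 + (53 - 67*85)) = 32977/(-40644 + (53 - 5695)) = 32977/(-40644 - 5642) = 32977/(-46286) = 32977*(-1/46286) = -32977/46286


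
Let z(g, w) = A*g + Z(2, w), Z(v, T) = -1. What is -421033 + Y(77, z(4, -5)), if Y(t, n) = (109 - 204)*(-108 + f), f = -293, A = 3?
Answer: -382938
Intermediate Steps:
z(g, w) = -1 + 3*g (z(g, w) = 3*g - 1 = -1 + 3*g)
Y(t, n) = 38095 (Y(t, n) = (109 - 204)*(-108 - 293) = -95*(-401) = 38095)
-421033 + Y(77, z(4, -5)) = -421033 + 38095 = -382938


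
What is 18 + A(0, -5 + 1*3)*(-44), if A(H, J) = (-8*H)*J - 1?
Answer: 62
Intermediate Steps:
A(H, J) = -1 - 8*H*J (A(H, J) = -8*H*J - 1 = -1 - 8*H*J)
18 + A(0, -5 + 1*3)*(-44) = 18 + (-1 - 8*0*(-5 + 1*3))*(-44) = 18 + (-1 - 8*0*(-5 + 3))*(-44) = 18 + (-1 - 8*0*(-2))*(-44) = 18 + (-1 + 0)*(-44) = 18 - 1*(-44) = 18 + 44 = 62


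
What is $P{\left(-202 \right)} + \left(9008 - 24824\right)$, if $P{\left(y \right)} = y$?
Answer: $-16018$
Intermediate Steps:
$P{\left(-202 \right)} + \left(9008 - 24824\right) = -202 + \left(9008 - 24824\right) = -202 - 15816 = -16018$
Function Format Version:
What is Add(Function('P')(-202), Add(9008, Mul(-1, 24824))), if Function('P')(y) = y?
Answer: -16018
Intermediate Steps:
Add(Function('P')(-202), Add(9008, Mul(-1, 24824))) = Add(-202, Add(9008, Mul(-1, 24824))) = Add(-202, Add(9008, -24824)) = Add(-202, -15816) = -16018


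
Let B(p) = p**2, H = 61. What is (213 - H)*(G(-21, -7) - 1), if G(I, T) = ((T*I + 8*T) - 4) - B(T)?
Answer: 5624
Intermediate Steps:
G(I, T) = -4 - T**2 + 8*T + I*T (G(I, T) = ((T*I + 8*T) - 4) - T**2 = ((I*T + 8*T) - 4) - T**2 = ((8*T + I*T) - 4) - T**2 = (-4 + 8*T + I*T) - T**2 = -4 - T**2 + 8*T + I*T)
(213 - H)*(G(-21, -7) - 1) = (213 - 1*61)*((-4 - 1*(-7)**2 + 8*(-7) - 21*(-7)) - 1) = (213 - 61)*((-4 - 1*49 - 56 + 147) - 1) = 152*((-4 - 49 - 56 + 147) - 1) = 152*(38 - 1) = 152*37 = 5624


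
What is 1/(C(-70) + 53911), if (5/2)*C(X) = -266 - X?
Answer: 5/269163 ≈ 1.8576e-5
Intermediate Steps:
C(X) = -532/5 - 2*X/5 (C(X) = 2*(-266 - X)/5 = -532/5 - 2*X/5)
1/(C(-70) + 53911) = 1/((-532/5 - ⅖*(-70)) + 53911) = 1/((-532/5 + 28) + 53911) = 1/(-392/5 + 53911) = 1/(269163/5) = 5/269163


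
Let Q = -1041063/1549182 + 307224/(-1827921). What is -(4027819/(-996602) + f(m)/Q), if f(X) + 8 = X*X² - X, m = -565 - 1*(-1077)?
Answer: 42086937090316263583675909/263427024165325798 ≈ 1.5977e+8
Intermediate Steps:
m = 512 (m = -565 + 1077 = 512)
f(X) = -8 + X³ - X (f(X) = -8 + (X*X² - X) = -8 + (X³ - X) = -8 + X³ - X)
Q = -264325201199/314642478958 (Q = -1041063*1/1549182 + 307224*(-1/1827921) = -347021/516394 - 102408/609307 = -264325201199/314642478958 ≈ -0.84008)
-(4027819/(-996602) + f(m)/Q) = -(4027819/(-996602) + (-8 + 512³ - 1*512)/(-264325201199/314642478958)) = -(4027819*(-1/996602) + (-8 + 134217728 - 512)*(-314642478958/264325201199)) = -(-4027819/996602 + 134217208*(-314642478958/264325201199)) = -(-4027819/996602 - 42230435043941509264/264325201199) = -1*(-42086937090316263583675909/263427024165325798) = 42086937090316263583675909/263427024165325798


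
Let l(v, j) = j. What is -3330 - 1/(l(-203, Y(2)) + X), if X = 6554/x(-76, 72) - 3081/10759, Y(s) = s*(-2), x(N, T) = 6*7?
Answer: -16311697617/4898398 ≈ -3330.0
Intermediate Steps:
x(N, T) = 42
Y(s) = -2*s
X = 5027506/32277 (X = 6554/42 - 3081/10759 = 6554*(1/42) - 3081*1/10759 = 3277/21 - 3081/10759 = 5027506/32277 ≈ 155.76)
-3330 - 1/(l(-203, Y(2)) + X) = -3330 - 1/(-2*2 + 5027506/32277) = -3330 - 1/(-4 + 5027506/32277) = -3330 - 1/4898398/32277 = -3330 - 1*32277/4898398 = -3330 - 32277/4898398 = -16311697617/4898398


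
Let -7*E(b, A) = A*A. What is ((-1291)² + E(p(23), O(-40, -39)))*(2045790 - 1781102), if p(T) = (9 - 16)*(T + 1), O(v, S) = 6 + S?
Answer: 3087764978464/7 ≈ 4.4111e+11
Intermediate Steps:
p(T) = -7 - 7*T (p(T) = -7*(1 + T) = -7 - 7*T)
E(b, A) = -A²/7 (E(b, A) = -A*A/7 = -A²/7)
((-1291)² + E(p(23), O(-40, -39)))*(2045790 - 1781102) = ((-1291)² - (6 - 39)²/7)*(2045790 - 1781102) = (1666681 - ⅐*(-33)²)*264688 = (1666681 - ⅐*1089)*264688 = (1666681 - 1089/7)*264688 = (11665678/7)*264688 = 3087764978464/7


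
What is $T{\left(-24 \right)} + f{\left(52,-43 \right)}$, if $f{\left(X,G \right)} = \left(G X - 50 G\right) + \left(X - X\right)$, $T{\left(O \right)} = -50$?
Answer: $-136$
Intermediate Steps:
$f{\left(X,G \right)} = - 50 G + G X$ ($f{\left(X,G \right)} = \left(- 50 G + G X\right) + 0 = - 50 G + G X$)
$T{\left(-24 \right)} + f{\left(52,-43 \right)} = -50 - 43 \left(-50 + 52\right) = -50 - 86 = -136$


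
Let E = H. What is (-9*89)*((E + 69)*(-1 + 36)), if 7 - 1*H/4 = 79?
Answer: 6139665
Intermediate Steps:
H = -288 (H = 28 - 4*79 = 28 - 316 = -288)
E = -288
(-9*89)*((E + 69)*(-1 + 36)) = (-9*89)*((-288 + 69)*(-1 + 36)) = -(-175419)*35 = -801*(-7665) = 6139665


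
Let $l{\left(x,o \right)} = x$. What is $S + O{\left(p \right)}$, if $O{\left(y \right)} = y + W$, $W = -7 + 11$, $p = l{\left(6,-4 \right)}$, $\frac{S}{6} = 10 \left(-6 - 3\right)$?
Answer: $-530$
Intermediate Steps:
$S = -540$ ($S = 6 \cdot 10 \left(-6 - 3\right) = 6 \cdot 10 \left(-9\right) = 6 \left(-90\right) = -540$)
$p = 6$
$W = 4$
$O{\left(y \right)} = 4 + y$ ($O{\left(y \right)} = y + 4 = 4 + y$)
$S + O{\left(p \right)} = -540 + \left(4 + 6\right) = -540 + 10 = -530$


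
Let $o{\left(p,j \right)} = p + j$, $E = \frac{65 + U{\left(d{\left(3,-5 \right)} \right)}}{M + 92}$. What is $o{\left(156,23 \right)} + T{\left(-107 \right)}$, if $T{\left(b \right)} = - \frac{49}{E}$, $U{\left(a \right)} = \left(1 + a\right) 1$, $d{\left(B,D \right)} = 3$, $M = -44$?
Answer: $\frac{3333}{23} \approx 144.91$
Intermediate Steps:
$U{\left(a \right)} = 1 + a$
$E = \frac{23}{16}$ ($E = \frac{65 + \left(1 + 3\right)}{-44 + 92} = \frac{65 + 4}{48} = 69 \cdot \frac{1}{48} = \frac{23}{16} \approx 1.4375$)
$T{\left(b \right)} = - \frac{784}{23}$ ($T{\left(b \right)} = - \frac{49}{\frac{23}{16}} = \left(-49\right) \frac{16}{23} = - \frac{784}{23}$)
$o{\left(p,j \right)} = j + p$
$o{\left(156,23 \right)} + T{\left(-107 \right)} = \left(23 + 156\right) - \frac{784}{23} = 179 - \frac{784}{23} = \frac{3333}{23}$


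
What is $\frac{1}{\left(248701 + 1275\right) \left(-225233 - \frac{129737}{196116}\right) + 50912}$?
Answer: $- \frac{49029}{2760477770099462} \approx -1.7761 \cdot 10^{-11}$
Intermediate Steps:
$\frac{1}{\left(248701 + 1275\right) \left(-225233 - \frac{129737}{196116}\right) + 50912} = \frac{1}{249976 \left(-225233 - \frac{129737}{196116}\right) + 50912} = \frac{1}{249976 \left(- \frac{44171924765}{196116}\right) + 50912} = \frac{1}{- \frac{2760480266263910}{49029} + 50912} = \frac{1}{- \frac{2760477770099462}{49029}} = - \frac{49029}{2760477770099462}$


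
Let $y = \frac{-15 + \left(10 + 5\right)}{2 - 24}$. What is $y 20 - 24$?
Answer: $-24$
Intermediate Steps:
$y = 0$ ($y = \frac{-15 + 15}{-22} = 0 \left(- \frac{1}{22}\right) = 0$)
$y 20 - 24 = 0 \cdot 20 - 24 = 0 - 24 = -24$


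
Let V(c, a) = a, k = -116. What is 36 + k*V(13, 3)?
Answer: -312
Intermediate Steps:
36 + k*V(13, 3) = 36 - 116*3 = 36 - 348 = -312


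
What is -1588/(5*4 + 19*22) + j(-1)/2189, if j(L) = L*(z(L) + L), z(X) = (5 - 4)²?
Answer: -794/219 ≈ -3.6256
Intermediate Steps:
z(X) = 1 (z(X) = 1² = 1)
j(L) = L*(1 + L)
-1588/(5*4 + 19*22) + j(-1)/2189 = -1588/(5*4 + 19*22) - (1 - 1)/2189 = -1588/(20 + 418) - 1*0*(1/2189) = -1588/438 + 0*(1/2189) = -1588*1/438 + 0 = -794/219 + 0 = -794/219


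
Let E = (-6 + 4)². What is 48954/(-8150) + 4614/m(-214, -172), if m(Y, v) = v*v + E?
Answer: -352711713/60285550 ≈ -5.8507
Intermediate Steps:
E = 4 (E = (-2)² = 4)
m(Y, v) = 4 + v² (m(Y, v) = v*v + 4 = v² + 4 = 4 + v²)
48954/(-8150) + 4614/m(-214, -172) = 48954/(-8150) + 4614/(4 + (-172)²) = 48954*(-1/8150) + 4614/(4 + 29584) = -24477/4075 + 4614/29588 = -24477/4075 + 4614*(1/29588) = -24477/4075 + 2307/14794 = -352711713/60285550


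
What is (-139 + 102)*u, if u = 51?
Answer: -1887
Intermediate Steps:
(-139 + 102)*u = (-139 + 102)*51 = -37*51 = -1887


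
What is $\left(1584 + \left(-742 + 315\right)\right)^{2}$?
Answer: $1338649$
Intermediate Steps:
$\left(1584 + \left(-742 + 315\right)\right)^{2} = \left(1584 - 427\right)^{2} = 1157^{2} = 1338649$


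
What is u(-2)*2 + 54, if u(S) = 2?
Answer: 58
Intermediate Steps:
u(-2)*2 + 54 = 2*2 + 54 = 4 + 54 = 58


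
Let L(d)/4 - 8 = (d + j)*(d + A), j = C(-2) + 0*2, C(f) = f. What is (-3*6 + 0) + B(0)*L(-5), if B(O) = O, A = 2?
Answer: -18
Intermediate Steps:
j = -2 (j = -2 + 0*2 = -2 + 0 = -2)
L(d) = 32 + 4*(-2 + d)*(2 + d) (L(d) = 32 + 4*((d - 2)*(d + 2)) = 32 + 4*((-2 + d)*(2 + d)) = 32 + 4*(-2 + d)*(2 + d))
(-3*6 + 0) + B(0)*L(-5) = (-3*6 + 0) + 0*(16 + 4*(-5)²) = (-18 + 0) + 0*(16 + 4*25) = -18 + 0*(16 + 100) = -18 + 0*116 = -18 + 0 = -18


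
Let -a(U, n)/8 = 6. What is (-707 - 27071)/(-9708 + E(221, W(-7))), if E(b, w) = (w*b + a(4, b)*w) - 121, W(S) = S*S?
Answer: 13889/676 ≈ 20.546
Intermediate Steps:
W(S) = S²
a(U, n) = -48 (a(U, n) = -8*6 = -48)
E(b, w) = -121 - 48*w + b*w (E(b, w) = (w*b - 48*w) - 121 = (b*w - 48*w) - 121 = (-48*w + b*w) - 121 = -121 - 48*w + b*w)
(-707 - 27071)/(-9708 + E(221, W(-7))) = (-707 - 27071)/(-9708 + (-121 - 48*(-7)² + 221*(-7)²)) = -27778/(-9708 + (-121 - 48*49 + 221*49)) = -27778/(-9708 + (-121 - 2352 + 10829)) = -27778/(-9708 + 8356) = -27778/(-1352) = -27778*(-1/1352) = 13889/676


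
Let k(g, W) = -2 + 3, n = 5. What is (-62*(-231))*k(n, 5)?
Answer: 14322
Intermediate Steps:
k(g, W) = 1
(-62*(-231))*k(n, 5) = -62*(-231)*1 = 14322*1 = 14322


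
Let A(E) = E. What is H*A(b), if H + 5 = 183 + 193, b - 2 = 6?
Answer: 2968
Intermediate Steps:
b = 8 (b = 2 + 6 = 8)
H = 371 (H = -5 + (183 + 193) = -5 + 376 = 371)
H*A(b) = 371*8 = 2968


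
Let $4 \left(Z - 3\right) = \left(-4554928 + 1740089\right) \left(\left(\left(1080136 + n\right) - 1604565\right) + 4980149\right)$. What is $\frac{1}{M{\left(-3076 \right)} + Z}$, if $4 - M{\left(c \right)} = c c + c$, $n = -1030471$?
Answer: $- \frac{4}{9641562304683} \approx -4.1487 \cdot 10^{-13}$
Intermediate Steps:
$M{\left(c \right)} = 4 - c - c^{2}$ ($M{\left(c \right)} = 4 - \left(c c + c\right) = 4 - \left(c^{2} + c\right) = 4 - \left(c + c^{2}\right) = 4 - c - c^{2}$)
$Z = - \frac{9641524469899}{4}$ ($Z = 3 + \frac{\left(-4554928 + 1740089\right) \left(\left(\left(1080136 - 1030471\right) - 1604565\right) + 4980149\right)}{4} = 3 + \frac{\left(-2814839\right) \left(\left(49665 - 1604565\right) + 4980149\right)}{4} = 3 + \frac{\left(-2814839\right) \left(-1554900 + 4980149\right)}{4} = 3 + \frac{\left(-2814839\right) 3425249}{4} = 3 + \frac{1}{4} \left(-9641524469911\right) = 3 - \frac{9641524469911}{4} = - \frac{9641524469899}{4} \approx -2.4104 \cdot 10^{12}$)
$\frac{1}{M{\left(-3076 \right)} + Z} = \frac{1}{\left(4 - -3076 - \left(-3076\right)^{2}\right) - \frac{9641524469899}{4}} = \frac{1}{\left(4 + 3076 - 9461776\right) - \frac{9641524469899}{4}} = \frac{1}{-9458696 - \frac{9641524469899}{4}} = \frac{1}{- \frac{9641562304683}{4}} = - \frac{4}{9641562304683}$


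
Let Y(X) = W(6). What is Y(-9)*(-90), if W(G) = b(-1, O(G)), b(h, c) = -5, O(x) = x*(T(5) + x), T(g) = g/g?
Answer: 450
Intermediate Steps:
T(g) = 1
O(x) = x*(1 + x)
W(G) = -5
Y(X) = -5
Y(-9)*(-90) = -5*(-90) = 450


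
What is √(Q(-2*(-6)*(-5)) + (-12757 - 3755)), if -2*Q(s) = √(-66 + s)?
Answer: √(-66048 - 6*I*√14)/2 ≈ 0.021839 - 128.5*I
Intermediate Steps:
Q(s) = -√(-66 + s)/2
√(Q(-2*(-6)*(-5)) + (-12757 - 3755)) = √(-√(-66 - 2*(-6)*(-5))/2 + (-12757 - 3755)) = √(-√(-66 + 12*(-5))/2 - 16512) = √(-√(-66 - 60)/2 - 16512) = √(-3*I*√14/2 - 16512) = √(-16512 - 3*I*√14/2)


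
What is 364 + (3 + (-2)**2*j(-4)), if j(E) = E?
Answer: 351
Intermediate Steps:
364 + (3 + (-2)**2*j(-4)) = 364 + (3 + (-2)**2*(-4)) = 364 + (3 + 4*(-4)) = 364 + (3 - 16) = 364 - 13 = 351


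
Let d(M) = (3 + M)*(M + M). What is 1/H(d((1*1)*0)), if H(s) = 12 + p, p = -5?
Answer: 1/7 ≈ 0.14286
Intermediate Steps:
d(M) = 2*M*(3 + M) (d(M) = (3 + M)*(2*M) = 2*M*(3 + M))
H(s) = 7 (H(s) = 12 - 5 = 7)
1/H(d((1*1)*0)) = 1/7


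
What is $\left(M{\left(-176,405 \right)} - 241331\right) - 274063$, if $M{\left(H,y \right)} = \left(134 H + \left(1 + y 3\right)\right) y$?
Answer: $-9574434$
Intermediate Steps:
$M{\left(H,y \right)} = y \left(1 + 3 y + 134 H\right)$ ($M{\left(H,y \right)} = \left(134 H + \left(1 + 3 y\right)\right) y = \left(1 + 3 y + 134 H\right) y = y \left(1 + 3 y + 134 H\right)$)
$\left(M{\left(-176,405 \right)} - 241331\right) - 274063 = \left(405 \left(1 + 3 \cdot 405 + 134 \left(-176\right)\right) - 241331\right) - 274063 = \left(405 \left(1 + 1215 - 23584\right) - 241331\right) - 274063 = \left(405 \left(-22368\right) - 241331\right) - 274063 = \left(-9059040 - 241331\right) - 274063 = -9300371 - 274063 = -9574434$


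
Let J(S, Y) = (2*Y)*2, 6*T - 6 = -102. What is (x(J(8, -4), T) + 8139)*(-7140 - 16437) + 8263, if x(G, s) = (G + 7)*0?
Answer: -191884940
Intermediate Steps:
T = -16 (T = 1 + (⅙)*(-102) = 1 - 17 = -16)
J(S, Y) = 4*Y
x(G, s) = 0 (x(G, s) = (7 + G)*0 = 0)
(x(J(8, -4), T) + 8139)*(-7140 - 16437) + 8263 = (0 + 8139)*(-7140 - 16437) + 8263 = 8139*(-23577) + 8263 = -191893203 + 8263 = -191884940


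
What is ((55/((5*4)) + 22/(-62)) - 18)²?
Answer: 3744225/15376 ≈ 243.51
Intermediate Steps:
((55/((5*4)) + 22/(-62)) - 18)² = ((55/20 + 22*(-1/62)) - 18)² = ((55*(1/20) - 11/31) - 18)² = ((11/4 - 11/31) - 18)² = (297/124 - 18)² = (-1935/124)² = 3744225/15376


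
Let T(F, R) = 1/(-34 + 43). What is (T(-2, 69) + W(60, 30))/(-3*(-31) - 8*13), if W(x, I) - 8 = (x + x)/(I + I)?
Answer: -91/99 ≈ -0.91919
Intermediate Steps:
T(F, R) = 1/9
W(x, I) = 8 + x/I (W(x, I) = 8 + (x + x)/(I + I) = 8 + (2*x)/((2*I)) = 8 + (2*x)*(1/(2*I)) = 8 + x/I)
(T(-2, 69) + W(60, 30))/(-3*(-31) - 8*13) = (1/9 + (8 + 60/30))/(-3*(-31) - 8*13) = (1/9 + (8 + 60*(1/30)))/(93 - 104) = (1/9 + (8 + 2))/(-11) = (1/9 + 10)*(-1/11) = (91/9)*(-1/11) = -91/99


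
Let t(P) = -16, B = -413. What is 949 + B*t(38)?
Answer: 7557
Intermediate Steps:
949 + B*t(38) = 949 - 413*(-16) = 949 + 6608 = 7557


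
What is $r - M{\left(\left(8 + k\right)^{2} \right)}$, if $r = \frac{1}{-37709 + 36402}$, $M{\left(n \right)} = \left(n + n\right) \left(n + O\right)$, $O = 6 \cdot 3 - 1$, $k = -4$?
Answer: $- \frac{1380193}{1307} \approx -1056.0$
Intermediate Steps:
$O = 17$ ($O = 18 - 1 = 17$)
$M{\left(n \right)} = 2 n \left(17 + n\right)$ ($M{\left(n \right)} = \left(n + n\right) \left(n + 17\right) = 2 n \left(17 + n\right)$)
$r = - \frac{1}{1307}$ ($r = \frac{1}{-1307} = - \frac{1}{1307} \approx -0.00076511$)
$r - M{\left(\left(8 + k\right)^{2} \right)} = - \frac{1}{1307} - 2 \left(8 - 4\right)^{2} \left(17 + \left(8 - 4\right)^{2}\right) = - \frac{1}{1307} - 2 \cdot 4^{2} \left(17 + 4^{2}\right) = - \frac{1}{1307} - 2 \cdot 16 \left(17 + 16\right) = - \frac{1}{1307} - 2 \cdot 16 \cdot 33 = - \frac{1}{1307} - 1056 = - \frac{1380193}{1307}$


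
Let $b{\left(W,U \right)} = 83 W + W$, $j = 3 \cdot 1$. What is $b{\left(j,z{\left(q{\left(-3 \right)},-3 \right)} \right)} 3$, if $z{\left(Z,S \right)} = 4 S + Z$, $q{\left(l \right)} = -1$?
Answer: $756$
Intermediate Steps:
$z{\left(Z,S \right)} = Z + 4 S$
$j = 3$
$b{\left(W,U \right)} = 84 W$
$b{\left(j,z{\left(q{\left(-3 \right)},-3 \right)} \right)} 3 = 84 \cdot 3 \cdot 3 = 252 \cdot 3 = 756$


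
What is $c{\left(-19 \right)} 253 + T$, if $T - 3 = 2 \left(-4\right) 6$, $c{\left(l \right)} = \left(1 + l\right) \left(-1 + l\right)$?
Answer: $91035$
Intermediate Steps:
$T = -45$ ($T = 3 + 2 \left(-4\right) 6 = 3 - 48 = -45$)
$c{\left(-19 \right)} 253 + T = \left(-1 + \left(-19\right)^{2}\right) 253 - 45 = \left(-1 + 361\right) 253 - 45 = 360 \cdot 253 - 45 = 91080 - 45 = 91035$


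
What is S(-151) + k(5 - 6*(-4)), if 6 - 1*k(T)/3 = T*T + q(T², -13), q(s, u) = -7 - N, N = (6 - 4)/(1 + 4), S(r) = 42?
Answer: -12204/5 ≈ -2440.8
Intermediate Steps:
N = ⅖ (N = 2/5 = 2*(⅕) = ⅖ ≈ 0.40000)
q(s, u) = -37/5 (q(s, u) = -7 - 1*⅖ = -7 - ⅖ = -37/5)
k(T) = 201/5 - 3*T² (k(T) = 18 - 3*(T*T - 37/5) = 18 - 3*(T² - 37/5) = 18 - 3*(-37/5 + T²) = 18 + (111/5 - 3*T²) = 201/5 - 3*T²)
S(-151) + k(5 - 6*(-4)) = 42 + (201/5 - 3*(5 - 6*(-4))²) = 42 + (201/5 - 3*(5 + 24)²) = 42 + (201/5 - 3*29²) = 42 + (201/5 - 3*841) = 42 + (201/5 - 2523) = 42 - 12414/5 = -12204/5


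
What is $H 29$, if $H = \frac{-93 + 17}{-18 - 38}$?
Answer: $\frac{551}{14} \approx 39.357$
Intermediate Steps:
$H = \frac{19}{14}$ ($H = - \frac{76}{-56} = \left(-76\right) \left(- \frac{1}{56}\right) = \frac{19}{14} \approx 1.3571$)
$H 29 = \frac{19}{14} \cdot 29 = \frac{551}{14}$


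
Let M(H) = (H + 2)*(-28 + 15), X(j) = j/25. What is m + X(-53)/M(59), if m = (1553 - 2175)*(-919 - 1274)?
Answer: 27042212003/19825 ≈ 1.3640e+6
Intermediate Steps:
X(j) = j/25 (X(j) = j*(1/25) = j/25)
M(H) = -26 - 13*H (M(H) = (2 + H)*(-13) = -26 - 13*H)
m = 1364046 (m = -622*(-2193) = 1364046)
m + X(-53)/M(59) = 1364046 + ((1/25)*(-53))/(-26 - 13*59) = 1364046 - 53/(25*(-26 - 767)) = 1364046 - 53/25/(-793) = 1364046 - 53/25*(-1/793) = 1364046 + 53/19825 = 27042212003/19825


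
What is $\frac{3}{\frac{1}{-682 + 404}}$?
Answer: $-834$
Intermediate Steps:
$\frac{3}{\frac{1}{-682 + 404}} = \frac{3}{\frac{1}{-278}} = \frac{3}{- \frac{1}{278}} = 3 \left(-278\right) = -834$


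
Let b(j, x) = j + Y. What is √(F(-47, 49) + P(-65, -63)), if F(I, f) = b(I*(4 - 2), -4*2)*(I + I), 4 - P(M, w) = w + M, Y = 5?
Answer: √8498 ≈ 92.185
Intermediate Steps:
P(M, w) = 4 - M - w (P(M, w) = 4 - (w + M) = 4 - (M + w) = 4 + (-M - w) = 4 - M - w)
b(j, x) = 5 + j (b(j, x) = j + 5 = 5 + j)
F(I, f) = 2*I*(5 + 2*I) (F(I, f) = (5 + I*(4 - 2))*(I + I) = (5 + I*2)*(2*I) = (5 + 2*I)*(2*I) = 2*I*(5 + 2*I))
√(F(-47, 49) + P(-65, -63)) = √(2*(-47)*(5 + 2*(-47)) + (4 - 1*(-65) - 1*(-63))) = √(2*(-47)*(5 - 94) + (4 + 65 + 63)) = √(2*(-47)*(-89) + 132) = √(8366 + 132) = √8498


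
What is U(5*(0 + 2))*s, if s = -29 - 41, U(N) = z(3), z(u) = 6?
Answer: -420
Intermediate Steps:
U(N) = 6
s = -70
U(5*(0 + 2))*s = 6*(-70) = -420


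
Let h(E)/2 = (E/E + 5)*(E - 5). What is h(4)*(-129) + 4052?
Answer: 5600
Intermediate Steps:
h(E) = -60 + 12*E (h(E) = 2*((E/E + 5)*(E - 5)) = 2*((1 + 5)*(-5 + E)) = 2*(6*(-5 + E)) = 2*(-30 + 6*E) = -60 + 12*E)
h(4)*(-129) + 4052 = (-60 + 12*4)*(-129) + 4052 = (-60 + 48)*(-129) + 4052 = -12*(-129) + 4052 = 1548 + 4052 = 5600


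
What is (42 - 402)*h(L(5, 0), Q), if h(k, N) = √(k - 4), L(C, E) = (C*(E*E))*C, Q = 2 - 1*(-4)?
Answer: -720*I ≈ -720.0*I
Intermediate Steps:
Q = 6 (Q = 2 + 4 = 6)
L(C, E) = C²*E² (L(C, E) = (C*E²)*C = C²*E²)
h(k, N) = √(-4 + k)
(42 - 402)*h(L(5, 0), Q) = (42 - 402)*√(-4 + 5²*0²) = -360*√(-4 + 25*0) = -360*√(-4 + 0) = -720*I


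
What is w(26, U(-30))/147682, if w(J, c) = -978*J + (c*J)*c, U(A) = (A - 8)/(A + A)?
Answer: -11437907/66456900 ≈ -0.17211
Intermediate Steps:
U(A) = (-8 + A)/(2*A) (U(A) = (-8 + A)/((2*A)) = (-8 + A)*(1/(2*A)) = (-8 + A)/(2*A))
w(J, c) = -978*J + J*c² (w(J, c) = -978*J + (J*c)*c = -978*J + J*c²)
w(26, U(-30))/147682 = (26*(-978 + ((½)*(-8 - 30)/(-30))²))/147682 = (26*(-978 + ((½)*(-1/30)*(-38))²))*(1/147682) = (26*(-978 + (19/30)²))*(1/147682) = (26*(-978 + 361/900))*(1/147682) = (26*(-879839/900))*(1/147682) = -11437907/450*1/147682 = -11437907/66456900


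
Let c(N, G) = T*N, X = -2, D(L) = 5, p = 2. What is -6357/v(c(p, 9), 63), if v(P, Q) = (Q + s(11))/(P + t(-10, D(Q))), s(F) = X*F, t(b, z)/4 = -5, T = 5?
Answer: 63570/41 ≈ 1550.5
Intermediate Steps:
t(b, z) = -20 (t(b, z) = 4*(-5) = -20)
s(F) = -2*F
c(N, G) = 5*N
v(P, Q) = (-22 + Q)/(-20 + P) (v(P, Q) = (Q - 2*11)/(P - 20) = (Q - 22)/(-20 + P) = (-22 + Q)/(-20 + P))
-6357/v(c(p, 9), 63) = -6357*(-20 + 5*2)/(-22 + 63) = -6357/(41/(-20 + 10)) = -6357/(41/(-10)) = -6357/((-1/10*41)) = -6357/(-41/10) = -6357*(-10/41) = 63570/41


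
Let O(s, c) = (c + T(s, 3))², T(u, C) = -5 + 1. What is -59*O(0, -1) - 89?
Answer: -1564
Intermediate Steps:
T(u, C) = -4
O(s, c) = (-4 + c)² (O(s, c) = (c - 4)² = (-4 + c)²)
-59*O(0, -1) - 89 = -59*(-4 - 1)² - 89 = -59*(-5)² - 89 = -59*25 - 89 = -1475 - 89 = -1564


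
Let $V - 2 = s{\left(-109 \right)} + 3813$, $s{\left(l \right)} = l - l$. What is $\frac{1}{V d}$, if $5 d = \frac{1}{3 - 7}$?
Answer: $- \frac{4}{763} \approx -0.0052425$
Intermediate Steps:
$s{\left(l \right)} = 0$
$d = - \frac{1}{20}$ ($d = \frac{1}{5 \left(3 - 7\right)} = \frac{1}{5 \left(-4\right)} = \frac{1}{5} \left(- \frac{1}{4}\right) = - \frac{1}{20} \approx -0.05$)
$V = 3815$ ($V = 2 + \left(0 + 3813\right) = 2 + 3813 = 3815$)
$\frac{1}{V d} = \frac{1}{3815 \left(- \frac{1}{20}\right)} = \frac{1}{- \frac{763}{4}} = - \frac{4}{763}$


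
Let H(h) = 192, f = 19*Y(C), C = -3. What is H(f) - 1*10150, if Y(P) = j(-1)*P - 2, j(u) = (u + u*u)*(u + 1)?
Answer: -9958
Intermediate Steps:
j(u) = (1 + u)*(u + u²) (j(u) = (u + u²)*(1 + u) = (1 + u)*(u + u²))
Y(P) = -2 (Y(P) = (-(1 + (-1)² + 2*(-1)))*P - 2 = (-(1 + 1 - 2))*P - 2 = (-1*0)*P - 2 = 0*P - 2 = 0 - 2 = -2)
f = -38 (f = 19*(-2) = -38)
H(f) - 1*10150 = 192 - 1*10150 = 192 - 10150 = -9958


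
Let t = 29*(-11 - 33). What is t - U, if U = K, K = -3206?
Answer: 1930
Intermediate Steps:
t = -1276 (t = 29*(-44) = -1276)
U = -3206
t - U = -1276 - 1*(-3206) = -1276 + 3206 = 1930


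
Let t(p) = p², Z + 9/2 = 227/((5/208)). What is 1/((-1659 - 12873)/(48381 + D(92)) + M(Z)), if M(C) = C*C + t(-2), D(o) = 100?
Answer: 4848100/431912678526089 ≈ 1.1225e-8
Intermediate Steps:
Z = 94387/10 (Z = -9/2 + 227/((5/208)) = -9/2 + 227/((5*(1/208))) = -9/2 + 227/(5/208) = -9/2 + 227*(208/5) = -9/2 + 47216/5 = 94387/10 ≈ 9438.7)
M(C) = 4 + C² (M(C) = C*C + (-2)² = C² + 4 = 4 + C²)
1/((-1659 - 12873)/(48381 + D(92)) + M(Z)) = 1/((-1659 - 12873)/(48381 + 100) + (4 + (94387/10)²)) = 1/(-14532/48481 + (4 + 8908905769/100)) = 1/(-14532*1/48481 + 8908906169/100) = 1/(-14532/48481 + 8908906169/100) = 1/(431912678526089/4848100) = 4848100/431912678526089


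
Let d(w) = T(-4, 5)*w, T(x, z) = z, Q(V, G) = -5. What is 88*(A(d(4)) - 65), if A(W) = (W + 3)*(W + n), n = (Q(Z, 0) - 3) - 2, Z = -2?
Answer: 14520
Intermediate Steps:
d(w) = 5*w
n = -10 (n = (-5 - 3) - 2 = -8 - 2 = -10)
A(W) = (-10 + W)*(3 + W) (A(W) = (W + 3)*(W - 10) = (3 + W)*(-10 + W) = (-10 + W)*(3 + W))
88*(A(d(4)) - 65) = 88*((-30 + (5*4)² - 35*4) - 65) = 88*((-30 + 20² - 7*20) - 65) = 88*((-30 + 400 - 140) - 65) = 88*(230 - 65) = 88*165 = 14520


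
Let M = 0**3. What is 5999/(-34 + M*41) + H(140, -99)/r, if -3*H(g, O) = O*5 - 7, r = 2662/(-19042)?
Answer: -186458435/135762 ≈ -1373.4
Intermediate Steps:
M = 0
r = -1331/9521 (r = 2662*(-1/19042) = -1331/9521 ≈ -0.13980)
H(g, O) = 7/3 - 5*O/3 (H(g, O) = -(O*5 - 7)/3 = -(5*O - 7)/3 = -(-7 + 5*O)/3 = 7/3 - 5*O/3)
5999/(-34 + M*41) + H(140, -99)/r = 5999/(-34 + 0*41) + (7/3 - 5/3*(-99))/(-1331/9521) = 5999/(-34 + 0) + (7/3 + 165)*(-9521/1331) = 5999/(-34) + (502/3)*(-9521/1331) = 5999*(-1/34) - 4779542/3993 = -5999/34 - 4779542/3993 = -186458435/135762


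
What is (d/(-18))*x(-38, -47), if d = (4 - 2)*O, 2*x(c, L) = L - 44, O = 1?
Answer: 91/18 ≈ 5.0556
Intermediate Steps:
x(c, L) = -22 + L/2 (x(c, L) = (L - 44)/2 = (-44 + L)/2 = -22 + L/2)
d = 2 (d = (4 - 2)*1 = 2*1 = 2)
(d/(-18))*x(-38, -47) = (2/(-18))*(-22 + (1/2)*(-47)) = (2*(-1/18))*(-22 - 47/2) = -1/9*(-91/2) = 91/18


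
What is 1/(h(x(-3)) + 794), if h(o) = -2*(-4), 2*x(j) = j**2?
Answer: 1/802 ≈ 0.0012469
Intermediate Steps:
x(j) = j**2/2
h(o) = 8
1/(h(x(-3)) + 794) = 1/(8 + 794) = 1/802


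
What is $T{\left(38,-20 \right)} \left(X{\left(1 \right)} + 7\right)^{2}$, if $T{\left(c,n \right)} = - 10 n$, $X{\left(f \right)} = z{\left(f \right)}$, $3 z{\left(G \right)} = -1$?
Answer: $\frac{80000}{9} \approx 8888.9$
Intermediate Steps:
$z{\left(G \right)} = - \frac{1}{3}$ ($z{\left(G \right)} = \frac{1}{3} \left(-1\right) = - \frac{1}{3}$)
$X{\left(f \right)} = - \frac{1}{3}$
$T{\left(38,-20 \right)} \left(X{\left(1 \right)} + 7\right)^{2} = \left(-10\right) \left(-20\right) \left(- \frac{1}{3} + 7\right)^{2} = 200 \left(\frac{20}{3}\right)^{2} = 200 \cdot \frac{400}{9} = \frac{80000}{9}$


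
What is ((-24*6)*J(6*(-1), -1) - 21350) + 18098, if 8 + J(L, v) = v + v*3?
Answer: -1524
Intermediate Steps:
J(L, v) = -8 + 4*v (J(L, v) = -8 + (v + v*3) = -8 + (v + 3*v) = -8 + 4*v)
((-24*6)*J(6*(-1), -1) - 21350) + 18098 = ((-24*6)*(-8 + 4*(-1)) - 21350) + 18098 = (-144*(-8 - 4) - 21350) + 18098 = (-144*(-12) - 21350) + 18098 = (1728 - 21350) + 18098 = -19622 + 18098 = -1524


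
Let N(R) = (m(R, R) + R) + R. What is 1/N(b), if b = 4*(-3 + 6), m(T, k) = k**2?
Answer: 1/168 ≈ 0.0059524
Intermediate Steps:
b = 12 (b = 4*3 = 12)
N(R) = R**2 + 2*R (N(R) = (R**2 + R) + R = (R + R**2) + R = R**2 + 2*R)
1/N(b) = 1/(12*(2 + 12)) = 1/(12*14) = 1/168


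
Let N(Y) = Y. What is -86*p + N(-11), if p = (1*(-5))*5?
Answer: 2139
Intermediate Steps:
p = -25 (p = -5*5 = -25)
-86*p + N(-11) = -86*(-25) - 11 = 2150 - 11 = 2139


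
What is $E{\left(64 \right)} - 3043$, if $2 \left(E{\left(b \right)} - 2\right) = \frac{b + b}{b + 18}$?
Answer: $- \frac{124649}{41} \approx -3040.2$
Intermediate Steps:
$E{\left(b \right)} = 2 + \frac{b}{18 + b}$ ($E{\left(b \right)} = 2 + \frac{\left(b + b\right) \frac{1}{b + 18}}{2} = 2 + \frac{2 b \frac{1}{18 + b}}{2} = 2 + \frac{b}{18 + b}$)
$E{\left(64 \right)} - 3043 = \frac{3 \left(12 + 64\right)}{18 + 64} - 3043 = 3 \cdot \frac{1}{82} \cdot 76 - 3043 = \frac{114}{41} - 3043 = - \frac{124649}{41}$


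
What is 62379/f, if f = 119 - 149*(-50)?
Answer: 239/29 ≈ 8.2414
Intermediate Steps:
f = 7569 (f = 119 + 7450 = 7569)
62379/f = 62379/7569 = 62379*(1/7569) = 239/29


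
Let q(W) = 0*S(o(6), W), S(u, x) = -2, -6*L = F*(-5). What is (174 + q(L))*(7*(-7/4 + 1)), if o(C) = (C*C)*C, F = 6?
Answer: -1827/2 ≈ -913.50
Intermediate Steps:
L = 5 (L = -(-5) = -1/6*(-30) = 5)
o(C) = C**3 (o(C) = C**2*C = C**3)
q(W) = 0 (q(W) = 0*(-2) = 0)
(174 + q(L))*(7*(-7/4 + 1)) = (174 + 0)*(7*(-7/4 + 1)) = 174*(7*(-7*1/4 + 1)) = 174*(7*(-7/4 + 1)) = 174*(7*(-3/4)) = 174*(-21/4) = -1827/2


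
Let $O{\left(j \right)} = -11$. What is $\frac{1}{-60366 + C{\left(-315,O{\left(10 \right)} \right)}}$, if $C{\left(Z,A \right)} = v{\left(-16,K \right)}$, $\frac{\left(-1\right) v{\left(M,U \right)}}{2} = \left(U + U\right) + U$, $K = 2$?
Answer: $- \frac{1}{60378} \approx -1.6562 \cdot 10^{-5}$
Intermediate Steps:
$v{\left(M,U \right)} = - 6 U$ ($v{\left(M,U \right)} = - 2 \left(\left(U + U\right) + U\right) = - 2 \left(2 U + U\right) = - 2 \cdot 3 U = - 6 U$)
$C{\left(Z,A \right)} = -12$ ($C{\left(Z,A \right)} = \left(-6\right) 2 = -12$)
$\frac{1}{-60366 + C{\left(-315,O{\left(10 \right)} \right)}} = \frac{1}{-60366 - 12} = \frac{1}{-60378} = - \frac{1}{60378}$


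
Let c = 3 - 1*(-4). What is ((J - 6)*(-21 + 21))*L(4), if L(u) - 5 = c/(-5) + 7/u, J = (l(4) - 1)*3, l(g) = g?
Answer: 0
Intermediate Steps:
c = 7 (c = 3 + 4 = 7)
J = 9 (J = (4 - 1)*3 = 3*3 = 9)
L(u) = 18/5 + 7/u (L(u) = 5 + (7/(-5) + 7/u) = 5 + (7*(-⅕) + 7/u) = 5 + (-7/5 + 7/u) = 18/5 + 7/u)
((J - 6)*(-21 + 21))*L(4) = ((9 - 6)*(-21 + 21))*(18/5 + 7/4) = (3*0)*(18/5 + 7*(¼)) = 0*(18/5 + 7/4) = 0*(107/20) = 0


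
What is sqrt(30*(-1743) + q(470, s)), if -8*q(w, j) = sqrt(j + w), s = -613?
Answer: sqrt(-836640 - 2*I*sqrt(143))/4 ≈ 0.0032684 - 228.67*I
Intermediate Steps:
q(w, j) = -sqrt(j + w)/8
sqrt(30*(-1743) + q(470, s)) = sqrt(30*(-1743) - sqrt(-613 + 470)/8) = sqrt(-52290 - I*sqrt(143)/8)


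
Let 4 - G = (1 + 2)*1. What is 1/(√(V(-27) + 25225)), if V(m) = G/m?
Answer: 3*√2043222/681074 ≈ 0.0062963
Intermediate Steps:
G = 1 (G = 4 - (1 + 2) = 4 - 3 = 1)
V(m) = 1/m
1/(√(V(-27) + 25225)) = 1/(√(1/(-27) + 25225)) = 1/(√(-1/27 + 25225)) = 1/(√(681074/27)) = 1/(√2043222/9) = 3*√2043222/681074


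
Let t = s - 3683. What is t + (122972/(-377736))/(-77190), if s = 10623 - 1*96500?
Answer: -652835122766857/7289360460 ≈ -89560.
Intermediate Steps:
s = -85877 (s = 10623 - 96500 = -85877)
t = -89560 (t = -85877 - 3683 = -89560)
t + (122972/(-377736))/(-77190) = -89560 + (122972/(-377736))/(-77190) = -89560 + (122972*(-1/377736))*(-1/77190) = -89560 - 30743/94434*(-1/77190) = -89560 + 30743/7289360460 = -652835122766857/7289360460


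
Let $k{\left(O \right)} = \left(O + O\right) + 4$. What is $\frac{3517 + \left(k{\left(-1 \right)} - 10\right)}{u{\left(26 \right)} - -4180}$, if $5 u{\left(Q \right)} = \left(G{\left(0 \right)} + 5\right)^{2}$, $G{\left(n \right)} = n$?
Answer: $\frac{3509}{4185} \approx 0.83847$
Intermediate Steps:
$k{\left(O \right)} = 4 + 2 O$ ($k{\left(O \right)} = 2 O + 4 = 4 + 2 O$)
$u{\left(Q \right)} = 5$ ($u{\left(Q \right)} = \frac{\left(0 + 5\right)^{2}}{5} = \frac{5^{2}}{5} = \frac{1}{5} \cdot 25 = 5$)
$\frac{3517 + \left(k{\left(-1 \right)} - 10\right)}{u{\left(26 \right)} - -4180} = \frac{3517 + \left(\left(4 + 2 \left(-1\right)\right) - 10\right)}{5 - -4180} = \frac{3517 + \left(\left(4 - 2\right) - 10\right)}{5 + 4180} = \frac{3517 + \left(2 - 10\right)}{4185} = \left(3517 - 8\right) \frac{1}{4185} = 3509 \cdot \frac{1}{4185} = \frac{3509}{4185}$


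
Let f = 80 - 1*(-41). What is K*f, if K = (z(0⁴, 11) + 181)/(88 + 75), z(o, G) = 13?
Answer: 23474/163 ≈ 144.01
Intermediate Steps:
f = 121 (f = 80 + 41 = 121)
K = 194/163 (K = (13 + 181)/(88 + 75) = 194/163 ≈ 1.1902)
K*f = (194/163)*121 = 23474/163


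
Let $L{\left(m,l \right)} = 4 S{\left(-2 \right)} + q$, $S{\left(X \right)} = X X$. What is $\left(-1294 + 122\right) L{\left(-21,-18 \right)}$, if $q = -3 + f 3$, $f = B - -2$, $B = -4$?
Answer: $-8204$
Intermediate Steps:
$S{\left(X \right)} = X^{2}$
$f = -2$ ($f = -4 - -2 = -4 + 2 = -2$)
$q = -9$ ($q = -3 - 6 = -9$)
$L{\left(m,l \right)} = 7$ ($L{\left(m,l \right)} = 4 \left(-2\right)^{2} - 9 = 4 \cdot 4 - 9 = 16 - 9 = 7$)
$\left(-1294 + 122\right) L{\left(-21,-18 \right)} = \left(-1294 + 122\right) 7 = \left(-1172\right) 7 = -8204$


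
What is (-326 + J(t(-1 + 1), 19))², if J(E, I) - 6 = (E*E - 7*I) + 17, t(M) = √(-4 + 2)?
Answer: 191844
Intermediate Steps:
t(M) = I*√2 (t(M) = √(-2) = I*√2)
J(E, I) = 23 + E² - 7*I (J(E, I) = 6 + ((E*E - 7*I) + 17) = 6 + ((E² - 7*I) + 17) = 6 + (17 + E² - 7*I) = 23 + E² - 7*I)
(-326 + J(t(-1 + 1), 19))² = (-326 + (23 + (I*√2)² - 7*19))² = (-326 + (23 - 2 - 133))² = (-326 - 112)² = (-438)² = 191844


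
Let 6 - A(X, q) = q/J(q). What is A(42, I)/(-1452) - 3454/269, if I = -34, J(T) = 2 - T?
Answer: -90307369/7030584 ≈ -12.845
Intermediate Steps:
A(X, q) = 6 - q/(2 - q)
A(42, I)/(-1452) - 3454/269 = ((-12 + 7*(-34))/(-2 - 34))/(-1452) - 3454/269 = ((-12 - 238)/(-36))*(-1/1452) - 3454*1/269 = -1/36*(-250)*(-1/1452) - 3454/269 = (125/18)*(-1/1452) - 3454/269 = -125/26136 - 3454/269 = -90307369/7030584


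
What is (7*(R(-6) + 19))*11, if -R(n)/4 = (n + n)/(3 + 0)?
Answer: 2695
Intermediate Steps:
R(n) = -8*n/3 (R(n) = -4*(n + n)/(3 + 0) = -4*2*n/3 = -8*n/3)
(7*(R(-6) + 19))*11 = (7*(-8/3*(-6) + 19))*11 = (7*(16 + 19))*11 = (7*35)*11 = 245*11 = 2695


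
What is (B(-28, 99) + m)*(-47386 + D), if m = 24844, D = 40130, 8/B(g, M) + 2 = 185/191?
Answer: -35501721440/197 ≈ -1.8021e+8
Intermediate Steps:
B(g, M) = -1528/197 (B(g, M) = 8/(-2 + 185/191) = 8/(-197/191) = 8*(-191/197) = -1528/197)
(B(-28, 99) + m)*(-47386 + D) = (-1528/197 + 24844)*(-47386 + 40130) = (4892740/197)*(-7256) = -35501721440/197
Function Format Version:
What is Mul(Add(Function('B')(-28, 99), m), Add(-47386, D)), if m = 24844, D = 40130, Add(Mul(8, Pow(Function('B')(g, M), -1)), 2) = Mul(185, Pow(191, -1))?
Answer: Rational(-35501721440, 197) ≈ -1.8021e+8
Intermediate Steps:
Function('B')(g, M) = Rational(-1528, 197) (Function('B')(g, M) = Mul(8, Pow(Add(-2, Mul(185, Pow(191, -1))), -1)) = Mul(8, Pow(Add(-2, Mul(185, Rational(1, 191))), -1)) = Mul(8, Pow(Add(-2, Rational(185, 191)), -1)) = Mul(8, Pow(Rational(-197, 191), -1)) = Mul(8, Rational(-191, 197)) = Rational(-1528, 197))
Mul(Add(Function('B')(-28, 99), m), Add(-47386, D)) = Mul(Add(Rational(-1528, 197), 24844), Add(-47386, 40130)) = Mul(Rational(4892740, 197), -7256) = Rational(-35501721440, 197)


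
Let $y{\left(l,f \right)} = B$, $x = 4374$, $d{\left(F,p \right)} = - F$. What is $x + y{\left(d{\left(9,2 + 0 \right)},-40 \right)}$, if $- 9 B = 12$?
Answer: $\frac{13118}{3} \approx 4372.7$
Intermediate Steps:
$B = - \frac{4}{3}$ ($B = \left(- \frac{1}{9}\right) 12 = - \frac{4}{3} \approx -1.3333$)
$y{\left(l,f \right)} = - \frac{4}{3}$
$x + y{\left(d{\left(9,2 + 0 \right)},-40 \right)} = 4374 - \frac{4}{3} = \frac{13118}{3}$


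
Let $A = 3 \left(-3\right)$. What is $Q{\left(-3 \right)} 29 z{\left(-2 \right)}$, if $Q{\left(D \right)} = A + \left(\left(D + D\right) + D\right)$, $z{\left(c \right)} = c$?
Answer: $1044$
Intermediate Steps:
$A = -9$
$Q{\left(D \right)} = -9 + 3 D$ ($Q{\left(D \right)} = -9 + \left(\left(D + D\right) + D\right) = -9 + \left(2 D + D\right) = -9 + 3 D$)
$Q{\left(-3 \right)} 29 z{\left(-2 \right)} = \left(-9 + 3 \left(-3\right)\right) 29 \left(-2\right) = \left(-9 - 9\right) 29 \left(-2\right) = \left(-18\right) 29 \left(-2\right) = \left(-522\right) \left(-2\right) = 1044$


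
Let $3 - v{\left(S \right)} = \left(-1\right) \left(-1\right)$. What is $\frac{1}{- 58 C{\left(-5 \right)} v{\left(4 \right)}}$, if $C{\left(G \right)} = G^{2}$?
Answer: $- \frac{1}{2900} \approx -0.00034483$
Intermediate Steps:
$v{\left(S \right)} = 2$ ($v{\left(S \right)} = 3 - \left(-1\right) \left(-1\right) = 3 - 1 = 2$)
$\frac{1}{- 58 C{\left(-5 \right)} v{\left(4 \right)}} = \frac{1}{- 58 \left(-5\right)^{2} \cdot 2} = \frac{1}{\left(-58\right) 25 \cdot 2} = \frac{1}{\left(-1450\right) 2} = \frac{1}{-2900} = - \frac{1}{2900}$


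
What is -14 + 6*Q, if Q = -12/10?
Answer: -106/5 ≈ -21.200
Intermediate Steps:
Q = -6/5 (Q = -12*⅒ = -6/5 ≈ -1.2000)
-14 + 6*Q = -14 + 6*(-6/5) = -14 - 36/5 = -106/5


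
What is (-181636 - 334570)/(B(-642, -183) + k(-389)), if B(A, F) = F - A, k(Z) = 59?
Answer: -258103/259 ≈ -996.54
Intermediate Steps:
(-181636 - 334570)/(B(-642, -183) + k(-389)) = (-181636 - 334570)/((-183 - 1*(-642)) + 59) = -516206/((-183 + 642) + 59) = -516206/(459 + 59) = -516206/518 = -516206*1/518 = -258103/259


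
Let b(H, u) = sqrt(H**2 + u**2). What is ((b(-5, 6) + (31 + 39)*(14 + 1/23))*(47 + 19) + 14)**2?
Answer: 2227941590488/529 + 197020824*sqrt(61)/23 ≈ 4.2785e+9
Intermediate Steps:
((b(-5, 6) + (31 + 39)*(14 + 1/23))*(47 + 19) + 14)**2 = ((sqrt((-5)**2 + 6**2) + (31 + 39)*(14 + 1/23))*(47 + 19) + 14)**2 = ((sqrt(25 + 36) + 70*(14 + 1/23))*66 + 14)**2 = ((sqrt(61) + 70*(323/23))*66 + 14)**2 = ((sqrt(61) + 22610/23)*66 + 14)**2 = ((22610/23 + sqrt(61))*66 + 14)**2 = ((1492260/23 + 66*sqrt(61)) + 14)**2 = (1492582/23 + 66*sqrt(61))**2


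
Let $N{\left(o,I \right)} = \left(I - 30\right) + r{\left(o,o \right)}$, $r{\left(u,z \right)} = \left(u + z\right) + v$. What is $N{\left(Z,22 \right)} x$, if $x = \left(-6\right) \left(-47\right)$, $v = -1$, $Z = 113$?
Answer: $61194$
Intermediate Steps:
$r{\left(u,z \right)} = -1 + u + z$ ($r{\left(u,z \right)} = \left(u + z\right) - 1 = -1 + u + z$)
$N{\left(o,I \right)} = -31 + I + 2 o$ ($N{\left(o,I \right)} = \left(I - 30\right) + \left(-1 + o + o\right) = \left(-30 + I\right) + \left(-1 + 2 o\right) = -31 + I + 2 o$)
$x = 282$
$N{\left(Z,22 \right)} x = \left(-31 + 22 + 2 \cdot 113\right) 282 = \left(-31 + 22 + 226\right) 282 = 217 \cdot 282 = 61194$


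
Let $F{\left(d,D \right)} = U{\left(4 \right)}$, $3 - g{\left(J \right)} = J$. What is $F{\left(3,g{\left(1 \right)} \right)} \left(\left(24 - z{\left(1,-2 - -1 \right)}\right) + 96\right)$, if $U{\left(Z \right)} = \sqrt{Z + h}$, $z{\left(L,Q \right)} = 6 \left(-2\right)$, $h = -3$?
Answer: $132$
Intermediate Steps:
$g{\left(J \right)} = 3 - J$
$z{\left(L,Q \right)} = -12$
$U{\left(Z \right)} = \sqrt{-3 + Z}$ ($U{\left(Z \right)} = \sqrt{Z - 3} = \sqrt{-3 + Z}$)
$F{\left(d,D \right)} = 1$ ($F{\left(d,D \right)} = \sqrt{-3 + 4} = \sqrt{1} = 1$)
$F{\left(3,g{\left(1 \right)} \right)} \left(\left(24 - z{\left(1,-2 - -1 \right)}\right) + 96\right) = 1 \left(\left(24 - -12\right) + 96\right) = 1 \left(\left(24 + 12\right) + 96\right) = 1 \left(36 + 96\right) = 1 \cdot 132 = 132$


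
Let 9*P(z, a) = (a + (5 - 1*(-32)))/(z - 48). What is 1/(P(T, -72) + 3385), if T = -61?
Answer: 981/3320720 ≈ 0.00029542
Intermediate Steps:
P(z, a) = (37 + a)/(9*(-48 + z)) (P(z, a) = ((a + (5 - 1*(-32)))/(z - 48))/9 = ((a + (5 + 32))/(-48 + z))/9 = ((a + 37)/(-48 + z))/9 = ((37 + a)/(-48 + z))/9 = (37 + a)/(9*(-48 + z)))
1/(P(T, -72) + 3385) = 1/((37 - 72)/(9*(-48 - 61)) + 3385) = 1/((⅑)*(-35)/(-109) + 3385) = 1/((⅑)*(-1/109)*(-35) + 3385) = 1/(35/981 + 3385) = 1/(3320720/981) = 981/3320720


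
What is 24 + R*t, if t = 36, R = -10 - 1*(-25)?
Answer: 564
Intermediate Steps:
R = 15 (R = -10 + 25 = 15)
24 + R*t = 24 + 15*36 = 24 + 540 = 564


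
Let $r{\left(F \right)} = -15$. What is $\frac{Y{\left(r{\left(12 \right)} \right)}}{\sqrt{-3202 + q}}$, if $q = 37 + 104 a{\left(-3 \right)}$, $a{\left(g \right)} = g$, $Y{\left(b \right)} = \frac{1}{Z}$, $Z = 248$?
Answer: $- \frac{i \sqrt{3477}}{862296} \approx - 6.8383 \cdot 10^{-5} i$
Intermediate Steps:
$Y{\left(b \right)} = \frac{1}{248}$
$q = -275$ ($q = 37 + 104 \left(-3\right) = 37 - 312 = -275$)
$\frac{Y{\left(r{\left(12 \right)} \right)}}{\sqrt{-3202 + q}} = \frac{1}{248 \sqrt{-3202 - 275}} = \frac{1}{248 \sqrt{-3477}} = \frac{1}{248 i \sqrt{3477}} = \frac{\left(- \frac{1}{3477}\right) i \sqrt{3477}}{248} = - \frac{i \sqrt{3477}}{862296}$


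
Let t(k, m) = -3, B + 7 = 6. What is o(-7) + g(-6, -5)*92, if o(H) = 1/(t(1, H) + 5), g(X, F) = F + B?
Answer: -1103/2 ≈ -551.50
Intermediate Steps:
B = -1 (B = -7 + 6 = -1)
g(X, F) = -1 + F (g(X, F) = F - 1 = -1 + F)
o(H) = ½ (o(H) = 1/(-3 + 5) = 1/2 = ½)
o(-7) + g(-6, -5)*92 = ½ + (-1 - 5)*92 = ½ - 6*92 = ½ - 552 = -1103/2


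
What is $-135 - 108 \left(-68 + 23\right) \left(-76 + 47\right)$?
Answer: $-141075$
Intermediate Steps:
$-135 - 108 \left(-68 + 23\right) \left(-76 + 47\right) = -135 - 108 \left(\left(-45\right) \left(-29\right)\right) = -135 - 140940 = -141075$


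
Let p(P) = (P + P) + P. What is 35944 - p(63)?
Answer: 35755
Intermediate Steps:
p(P) = 3*P (p(P) = 2*P + P = 3*P)
35944 - p(63) = 35944 - 3*63 = 35944 - 1*189 = 35944 - 189 = 35755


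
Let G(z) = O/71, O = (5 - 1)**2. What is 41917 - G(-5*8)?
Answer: 2976091/71 ≈ 41917.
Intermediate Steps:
O = 16 (O = 4**2 = 16)
G(z) = 16/71
41917 - G(-5*8) = 41917 - 1*16/71 = 41917 - 16/71 = 2976091/71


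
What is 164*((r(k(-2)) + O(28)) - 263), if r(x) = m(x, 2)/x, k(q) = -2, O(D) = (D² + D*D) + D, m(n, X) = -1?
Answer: 218694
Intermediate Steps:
O(D) = D + 2*D² (O(D) = (D² + D²) + D = 2*D² + D = D + 2*D²)
r(x) = -1/x
164*((r(k(-2)) + O(28)) - 263) = 164*((-1/(-2) + 28*(1 + 2*28)) - 263) = 164*((-1*(-½) + 28*(1 + 56)) - 263) = 164*((½ + 28*57) - 263) = 164*((½ + 1596) - 263) = 164*(3193/2 - 263) = 164*(2667/2) = 218694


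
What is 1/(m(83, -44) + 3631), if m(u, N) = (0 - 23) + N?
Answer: 1/3564 ≈ 0.00028058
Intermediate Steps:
m(u, N) = -23 + N
1/(m(83, -44) + 3631) = 1/((-23 - 44) + 3631) = 1/(-67 + 3631) = 1/3564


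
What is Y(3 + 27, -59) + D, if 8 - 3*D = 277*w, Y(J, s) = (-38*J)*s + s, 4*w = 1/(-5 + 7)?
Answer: 537537/8 ≈ 67192.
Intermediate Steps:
w = ⅛ (w = 1/(4*(-5 + 7)) = (¼)/2 = (¼)*(½) = ⅛ ≈ 0.12500)
Y(J, s) = s - 38*J*s (Y(J, s) = -38*J*s + s = s - 38*J*s)
D = -71/8 (D = 8/3 - 277/(3*8) = 8/3 - ⅓*277/8 = 8/3 - 277/24 = -71/8 ≈ -8.8750)
Y(3 + 27, -59) + D = -59*(1 - 38*(3 + 27)) - 71/8 = -59*(1 - 38*30) - 71/8 = -59*(1 - 1140) - 71/8 = -59*(-1139) - 71/8 = 67201 - 71/8 = 537537/8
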